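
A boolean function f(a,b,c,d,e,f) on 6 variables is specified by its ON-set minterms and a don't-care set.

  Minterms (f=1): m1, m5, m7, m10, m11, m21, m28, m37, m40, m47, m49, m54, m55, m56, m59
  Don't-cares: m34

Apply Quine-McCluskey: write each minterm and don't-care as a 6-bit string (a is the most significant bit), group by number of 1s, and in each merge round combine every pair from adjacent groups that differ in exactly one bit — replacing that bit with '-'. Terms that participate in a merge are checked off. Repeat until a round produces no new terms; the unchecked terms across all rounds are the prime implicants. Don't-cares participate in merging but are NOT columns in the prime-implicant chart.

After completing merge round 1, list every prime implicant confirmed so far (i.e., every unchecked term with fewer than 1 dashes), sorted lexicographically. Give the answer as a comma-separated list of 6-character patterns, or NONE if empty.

011100, 100010, 101111, 110001, 111011

size-2^0 implicants → 000001(✓)  000101(✓)  000111(✓)  001010(✓)  001011(✓)  010101(✓)  011100  100010  100101(✓)  101000(✓)  101111  110001  110110(✓)  110111(✓)  111000(✓)  111011
size-2^1 implicants → -00101  0-0101  000-01  0001-1  00101-  1-1000  11011-
Unchecked terms (primes): -00101, 0-0101, 000-01, 0001-1, 00101-, 011100, 1-1000, 100010, 101111, 110001, 11011-, 111011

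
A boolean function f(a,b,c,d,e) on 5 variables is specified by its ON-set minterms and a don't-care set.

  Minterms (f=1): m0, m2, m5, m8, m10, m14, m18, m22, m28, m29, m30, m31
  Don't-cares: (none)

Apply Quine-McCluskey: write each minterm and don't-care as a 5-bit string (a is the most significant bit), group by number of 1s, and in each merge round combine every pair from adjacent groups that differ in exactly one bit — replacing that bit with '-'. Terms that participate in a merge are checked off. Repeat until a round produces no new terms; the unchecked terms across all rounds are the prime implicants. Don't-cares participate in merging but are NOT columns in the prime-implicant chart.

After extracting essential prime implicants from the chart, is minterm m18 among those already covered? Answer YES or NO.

NO

[col 0] 00000*, 00010*, 00101, 01000*, 01010*, 01110*, 10010*, 10110*, 11100*, 11101*, 11110*, 11111*
[col 1] -0010, -1110, 0-000*, 0-010*, 000-0*, 01-10, 010-0*, 1-110, 10-10, 111-0*, 111-1*, 1110-*, 1111-*
[col 2] 0-0-0, 111--
Prime implicants: -0010, -1110, 0-0-0, 00101, 01-10, 1-110, 10-10, 111--
PI chart (minterm → PIs covering it):
  0 | 0-0-0  (sole → essential)
  2 | -0010,0-0-0
  5 | 00101  (sole → essential)
  8 | 0-0-0  (sole → essential)
  10 | 0-0-0,01-10
  14 | -1110,01-10
  18 | -0010,10-10
  22 | 1-110,10-10
  28 | 111--  (sole → essential)
  29 | 111--  (sole → essential)
  30 | -1110,1-110,111--
  31 | 111--  (sole → essential)
Essential prime implicants: 0-0-0, 00101, 111--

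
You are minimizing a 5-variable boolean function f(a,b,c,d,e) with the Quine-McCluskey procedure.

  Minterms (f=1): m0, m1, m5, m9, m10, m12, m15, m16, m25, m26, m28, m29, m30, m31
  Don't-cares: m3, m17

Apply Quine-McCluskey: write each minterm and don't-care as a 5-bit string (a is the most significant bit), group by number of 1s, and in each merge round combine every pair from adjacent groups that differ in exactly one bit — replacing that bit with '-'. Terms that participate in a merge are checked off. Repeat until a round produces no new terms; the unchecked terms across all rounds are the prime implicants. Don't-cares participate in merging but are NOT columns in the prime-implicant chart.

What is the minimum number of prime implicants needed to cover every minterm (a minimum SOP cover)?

7

Round 0: 00000✓ 00001✓ 00011✓ 00101✓ 01001✓ 01010✓ 01100✓ 01111✓ 10000✓ 10001✓ 11001✓ 11010✓ 11100✓ 11101✓ 11110✓ 11111✓
Round 1: -0000✓ -0001✓ -1001✓ -1010 -1100 -1111 0-001✓ 00-01 000-1 0000-✓ 1-001✓ 1000-✓ 11-01 11-10 111-0✓ 111-1✓ 1110-✓ 1111-✓
Round 2: --001 -000- 111--
PIs = {--001, -000-, -1010, -1100, -1111, 00-01, 000-1, 11-01, 11-10, 111--}
Coverage chart:
  m0: -000- ←essential
  m1: --001,-000-,00-01,000-1
  m5: 00-01 ←essential
  m9: --001 ←essential
  m10: -1010 ←essential
  m12: -1100 ←essential
  m15: -1111 ←essential
  m16: -000- ←essential
  m25: --001,11-01
  m26: -1010,11-10
  m28: -1100,111--
  m29: 11-01,111--
  m30: 11-10,111--
  m31: -1111,111--
Essential: --001, -000-, -1010, -1100, -1111, 00-01
Petrick residual → 111--
Min cover (7 terms): c'd'e + b'c'd' + bc'de' + bcd'e' + bcde + a'b'd'e + abc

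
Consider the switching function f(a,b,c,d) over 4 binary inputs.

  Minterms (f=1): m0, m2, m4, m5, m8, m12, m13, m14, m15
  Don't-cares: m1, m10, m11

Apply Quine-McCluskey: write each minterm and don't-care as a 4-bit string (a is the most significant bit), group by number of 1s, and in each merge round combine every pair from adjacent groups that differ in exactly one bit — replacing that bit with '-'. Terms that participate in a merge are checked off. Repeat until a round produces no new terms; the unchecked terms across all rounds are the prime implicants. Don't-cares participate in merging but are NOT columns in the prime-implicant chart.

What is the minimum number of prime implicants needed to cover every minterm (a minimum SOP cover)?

size-2^0 implicants → 0000(✓)  0001(✓)  0010(✓)  0100(✓)  0101(✓)  1000(✓)  1010(✓)  1011(✓)  1100(✓)  1101(✓)  1110(✓)  1111(✓)
size-2^1 implicants → -000(✓)  -010(✓)  -100(✓)  -101(✓)  0-00(✓)  0-01(✓)  00-0(✓)  000-(✓)  010-(✓)  1-00(✓)  1-10(✓)  1-11(✓)  10-0(✓)  101-(✓)  11-0(✓)  11-1(✓)  110-(✓)  111-(✓)
size-2^2 implicants → --00  -0-0  -10-  0-0-  1--0  1-1-  11--
Unchecked terms (primes): --00, -0-0, -10-, 0-0-, 1--0, 1-1-, 11--
Minterm coverage:
  m0 ⊆ --00,-0-0,0-0-
  m2 ⊆ -0-0 [E]
  m4 ⊆ --00,-10-,0-0-
  m5 ⊆ -10-,0-0-
  m8 ⊆ --00,-0-0,1--0
  m12 ⊆ --00,-10-,1--0,11--
  m13 ⊆ -10-,11--
  m14 ⊆ 1--0,1-1-,11--
  m15 ⊆ 1-1-,11--
E = {-0-0}
Petrick residual → -10-, 1-1-
Cover = b'd' + bc' + ac  |cover|=3

3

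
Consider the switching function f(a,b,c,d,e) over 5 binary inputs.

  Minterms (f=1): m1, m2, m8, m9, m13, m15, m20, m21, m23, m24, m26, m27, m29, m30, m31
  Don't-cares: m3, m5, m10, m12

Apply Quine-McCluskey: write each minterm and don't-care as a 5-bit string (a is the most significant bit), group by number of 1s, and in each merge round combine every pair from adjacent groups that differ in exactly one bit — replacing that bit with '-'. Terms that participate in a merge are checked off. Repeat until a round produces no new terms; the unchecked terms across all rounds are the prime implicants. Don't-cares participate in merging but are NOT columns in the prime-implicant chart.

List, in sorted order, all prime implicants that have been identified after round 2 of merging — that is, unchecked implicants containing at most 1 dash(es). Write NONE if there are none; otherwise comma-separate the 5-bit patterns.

0-010, 000-1, 0001-, 1010-

[col 0] 00001*, 00010*, 00011*, 00101*, 01000*, 01001*, 01010*, 01100*, 01101*, 01111*, 10100*, 10101*, 10111*, 11000*, 11010*, 11011*, 11101*, 11110*, 11111*
[col 1] -0101*, -1000*, -1010*, -1101*, -1111*, 0-001*, 0-010, 0-101*, 00-01*, 000-1, 0001-, 01-00*, 01-01*, 010-0*, 0100-*, 011-1*, 0110-*, 1-101*, 1-111*, 101-1*, 1010-, 11-10*, 11-11*, 110-0*, 1101-*, 111-1*, 1111-*
[col 2] --101, -10-0, -11-1, 0--01, 01-0-, 1-1-1, 11-1-
Prime implicants: --101, -10-0, -11-1, 0--01, 0-010, 000-1, 0001-, 01-0-, 1-1-1, 1010-, 11-1-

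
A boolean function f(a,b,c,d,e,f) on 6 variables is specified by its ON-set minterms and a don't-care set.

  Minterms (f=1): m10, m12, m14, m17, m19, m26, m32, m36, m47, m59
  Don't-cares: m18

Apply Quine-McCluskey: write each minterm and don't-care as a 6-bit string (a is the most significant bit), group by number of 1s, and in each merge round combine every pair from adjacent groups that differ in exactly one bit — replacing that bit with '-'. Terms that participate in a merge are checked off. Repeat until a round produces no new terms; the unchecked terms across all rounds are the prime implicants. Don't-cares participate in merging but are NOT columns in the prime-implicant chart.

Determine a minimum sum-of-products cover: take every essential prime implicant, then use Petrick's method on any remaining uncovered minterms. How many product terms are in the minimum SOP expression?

size-2^0 implicants → 001010(✓)  001100(✓)  001110(✓)  010001(✓)  010010(✓)  010011(✓)  011010(✓)  100000(✓)  100100(✓)  101111  111011
size-2^1 implicants → 0-1010  001-10  0011-0  01-010  0100-1  01001-  100-00
Unchecked terms (primes): 0-1010, 001-10, 0011-0, 01-010, 0100-1, 01001-, 100-00, 101111, 111011
Minterm coverage:
  m10 ⊆ 0-1010,001-10
  m12 ⊆ 0011-0 [E]
  m14 ⊆ 001-10,0011-0
  m17 ⊆ 0100-1 [E]
  m19 ⊆ 0100-1,01001-
  m26 ⊆ 0-1010,01-010
  m32 ⊆ 100-00 [E]
  m36 ⊆ 100-00 [E]
  m47 ⊆ 101111 [E]
  m59 ⊆ 111011 [E]
E = {0011-0, 0100-1, 100-00, 101111, 111011}
Petrick residual → 0-1010
Cover = a'cd'ef' + a'b'cdf' + a'bc'd'f + ab'c'e'f' + ab'cdef + abcd'ef  |cover|=6

6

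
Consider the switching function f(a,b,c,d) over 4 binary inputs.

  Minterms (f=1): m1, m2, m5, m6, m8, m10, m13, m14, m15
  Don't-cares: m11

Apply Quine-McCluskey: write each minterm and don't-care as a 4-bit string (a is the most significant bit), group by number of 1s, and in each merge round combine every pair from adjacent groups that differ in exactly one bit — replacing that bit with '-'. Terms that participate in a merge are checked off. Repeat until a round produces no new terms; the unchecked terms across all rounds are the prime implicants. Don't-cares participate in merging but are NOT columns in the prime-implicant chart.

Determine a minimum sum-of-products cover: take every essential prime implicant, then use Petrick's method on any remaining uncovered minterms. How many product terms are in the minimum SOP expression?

size-2^0 implicants → 0001(✓)  0010(✓)  0101(✓)  0110(✓)  1000(✓)  1010(✓)  1011(✓)  1101(✓)  1110(✓)  1111(✓)
size-2^1 implicants → -010(✓)  -101  -110(✓)  0-01  0-10(✓)  1-10(✓)  1-11(✓)  10-0  101-(✓)  11-1  111-(✓)
size-2^2 implicants → --10  1-1-
Unchecked terms (primes): --10, -101, 0-01, 1-1-, 10-0, 11-1
Minterm coverage:
  m1 ⊆ 0-01 [E]
  m2 ⊆ --10 [E]
  m5 ⊆ -101,0-01
  m6 ⊆ --10 [E]
  m8 ⊆ 10-0 [E]
  m10 ⊆ --10,1-1-,10-0
  m13 ⊆ -101,11-1
  m14 ⊆ --10,1-1-
  m15 ⊆ 1-1-,11-1
E = {--10, 0-01, 10-0}
Petrick residual → 11-1
Cover = cd' + a'c'd + ab'd' + abd  |cover|=4

4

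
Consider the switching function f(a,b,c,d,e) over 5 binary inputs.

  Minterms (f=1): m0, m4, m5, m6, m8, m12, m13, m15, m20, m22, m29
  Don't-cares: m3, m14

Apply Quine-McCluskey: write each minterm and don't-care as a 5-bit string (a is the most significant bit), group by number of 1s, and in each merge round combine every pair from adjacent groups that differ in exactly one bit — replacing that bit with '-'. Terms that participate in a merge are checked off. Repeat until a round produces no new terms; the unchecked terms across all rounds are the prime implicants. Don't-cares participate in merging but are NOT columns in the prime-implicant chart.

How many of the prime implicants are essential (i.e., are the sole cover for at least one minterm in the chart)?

size-2^0 implicants → 00000(✓)  00011  00100(✓)  00101(✓)  00110(✓)  01000(✓)  01100(✓)  01101(✓)  01110(✓)  01111(✓)  10100(✓)  10110(✓)  11101(✓)
size-2^1 implicants → -0100(✓)  -0110(✓)  -1101  0-000(✓)  0-100(✓)  0-101(✓)  0-110(✓)  00-00(✓)  001-0(✓)  0010-(✓)  01-00(✓)  011-0(✓)  011-1(✓)  0110-(✓)  0111-(✓)  101-0(✓)
size-2^2 implicants → -01-0  0--00  0-1-0  0-10-  011--
Unchecked terms (primes): -01-0, -1101, 0--00, 0-1-0, 0-10-, 00011, 011--
Minterm coverage:
  m0 ⊆ 0--00 [E]
  m4 ⊆ -01-0,0--00,0-1-0,0-10-
  m5 ⊆ 0-10- [E]
  m6 ⊆ -01-0,0-1-0
  m8 ⊆ 0--00 [E]
  m12 ⊆ 0--00,0-1-0,0-10-,011--
  m13 ⊆ -1101,0-10-,011--
  m15 ⊆ 011-- [E]
  m20 ⊆ -01-0 [E]
  m22 ⊆ -01-0 [E]
  m29 ⊆ -1101 [E]
E = {-01-0, -1101, 0--00, 0-10-, 011--}

5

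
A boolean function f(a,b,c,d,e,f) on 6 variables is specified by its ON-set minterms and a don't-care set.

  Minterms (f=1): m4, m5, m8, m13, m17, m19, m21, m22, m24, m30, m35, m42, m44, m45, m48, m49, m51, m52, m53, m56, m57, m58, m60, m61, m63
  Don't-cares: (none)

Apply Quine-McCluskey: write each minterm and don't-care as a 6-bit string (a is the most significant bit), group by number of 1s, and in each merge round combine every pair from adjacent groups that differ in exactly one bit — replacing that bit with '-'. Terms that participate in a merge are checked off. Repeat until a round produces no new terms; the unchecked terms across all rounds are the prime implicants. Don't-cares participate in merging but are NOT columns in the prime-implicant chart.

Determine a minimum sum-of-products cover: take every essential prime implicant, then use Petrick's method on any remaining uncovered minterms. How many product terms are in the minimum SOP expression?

11

size-2^0 implicants → 000100(✓)  000101(✓)  001000(✓)  001101(✓)  010001(✓)  010011(✓)  010101(✓)  010110(✓)  011000(✓)  011110(✓)  100011(✓)  101010(✓)  101100(✓)  101101(✓)  110000(✓)  110001(✓)  110011(✓)  110100(✓)  110101(✓)  111000(✓)  111001(✓)  111010(✓)  111100(✓)  111101(✓)  111111(✓)
size-2^1 implicants → -01101  -10001(✓)  -10011(✓)  -10101(✓)  -11000  0-0101  0-1000  00-101  00010-  01-110  010-01(✓)  0100-1(✓)  1-0011  1-1010  1-1100(✓)  1-1101(✓)  10110-(✓)  11-000(✓)  11-001(✓)  11-100(✓)  11-101(✓)  110-00(✓)  110-01(✓)  1100-1(✓)  11000-(✓)  11010-(✓)  111-00(✓)  111-01(✓)  1110-0  11100-(✓)  1111-1  11110-(✓)
size-2^2 implicants → -10-01  -100-1  1-110-  11--00(✓)  11--01(✓)  11-00-(✓)  11-10-(✓)  110-0-(✓)  111-0-(✓)
size-2^3 implicants → 11--0-
Unchecked terms (primes): -01101, -10-01, -100-1, -11000, 0-0101, 0-1000, 00-101, 00010-, 01-110, 1-0011, 1-1010, 1-110-, 11--0-, 1110-0, 1111-1
Minterm coverage:
  m4 ⊆ 00010- [E]
  m5 ⊆ 0-0101,00-101,00010-
  m8 ⊆ 0-1000 [E]
  m13 ⊆ -01101,00-101
  m17 ⊆ -10-01,-100-1
  m19 ⊆ -100-1 [E]
  m21 ⊆ -10-01,0-0101
  m22 ⊆ 01-110 [E]
  m24 ⊆ -11000,0-1000
  m30 ⊆ 01-110 [E]
  m35 ⊆ 1-0011 [E]
  m42 ⊆ 1-1010 [E]
  m44 ⊆ 1-110- [E]
  m45 ⊆ -01101,1-110-
  m48 ⊆ 11--0- [E]
  m49 ⊆ -10-01,-100-1,11--0-
  m51 ⊆ -100-1,1-0011
  m52 ⊆ 11--0- [E]
  m53 ⊆ -10-01,11--0-
  m56 ⊆ -11000,11--0-,1110-0
  m57 ⊆ 11--0- [E]
  m58 ⊆ 1-1010,1110-0
  m60 ⊆ 1-110-,11--0-
  m61 ⊆ 1-110-,11--0-,1111-1
  m63 ⊆ 1111-1 [E]
E = {-100-1, 0-1000, 00010-, 01-110, 1-0011, 1-1010, 1-110-, 11--0-, 1111-1}
Petrick residual → -01101, -10-01
Cover = b'cde'f + bc'e'f + bc'd'f + a'cd'e'f' + a'b'c'de' + a'bdef' + ac'd'ef + acd'ef' + acde' + abe' + abcdf  |cover|=11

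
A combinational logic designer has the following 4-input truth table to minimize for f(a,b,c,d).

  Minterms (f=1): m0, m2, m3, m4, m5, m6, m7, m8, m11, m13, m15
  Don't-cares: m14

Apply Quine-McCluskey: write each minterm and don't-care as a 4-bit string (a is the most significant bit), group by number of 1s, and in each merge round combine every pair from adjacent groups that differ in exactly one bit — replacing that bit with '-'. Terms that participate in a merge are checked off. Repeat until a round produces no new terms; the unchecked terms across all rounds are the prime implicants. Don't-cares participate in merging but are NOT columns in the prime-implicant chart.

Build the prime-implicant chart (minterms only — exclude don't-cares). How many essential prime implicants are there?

3

Round 0: 0000✓ 0010✓ 0011✓ 0100✓ 0101✓ 0110✓ 0111✓ 1000✓ 1011✓ 1101✓ 1110✓ 1111✓
Round 1: -000 -011✓ -101✓ -110✓ -111✓ 0-00✓ 0-10✓ 0-11✓ 00-0✓ 001-✓ 01-0✓ 01-1✓ 010-✓ 011-✓ 1-11✓ 11-1✓ 111-✓
Round 2: --11 -1-1 -11- 0--0 0-1- 01--
PIs = {--11, -000, -1-1, -11-, 0--0, 0-1-, 01--}
Coverage chart:
  m0: -000,0--0
  m2: 0--0,0-1-
  m3: --11,0-1-
  m4: 0--0,01--
  m5: -1-1,01--
  m6: -11-,0--0,0-1-,01--
  m7: --11,-1-1,-11-,0-1-,01--
  m8: -000 ←essential
  m11: --11 ←essential
  m13: -1-1 ←essential
  m15: --11,-1-1,-11-
Essential: --11, -000, -1-1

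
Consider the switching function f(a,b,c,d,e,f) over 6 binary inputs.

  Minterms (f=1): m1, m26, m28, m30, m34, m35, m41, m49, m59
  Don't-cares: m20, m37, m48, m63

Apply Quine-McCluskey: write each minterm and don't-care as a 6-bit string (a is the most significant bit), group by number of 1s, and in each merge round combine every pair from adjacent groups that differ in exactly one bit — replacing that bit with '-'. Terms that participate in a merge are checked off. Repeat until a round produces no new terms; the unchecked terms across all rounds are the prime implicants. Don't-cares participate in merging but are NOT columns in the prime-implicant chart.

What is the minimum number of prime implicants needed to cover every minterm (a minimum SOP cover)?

Round 0: 000001 010100✓ 011010✓ 011100✓ 011110✓ 100010✓ 100011✓ 100101 101001 110000✓ 110001✓ 111011✓ 111111✓
Round 1: 01-100 011-10 0111-0 10001- 11000- 111-11
PIs = {000001, 01-100, 011-10, 0111-0, 10001-, 100101, 101001, 11000-, 111-11}
Coverage chart:
  m1: 000001 ←essential
  m26: 011-10 ←essential
  m28: 01-100,0111-0
  m30: 011-10,0111-0
  m34: 10001- ←essential
  m35: 10001- ←essential
  m41: 101001 ←essential
  m49: 11000- ←essential
  m59: 111-11 ←essential
Essential: 000001, 011-10, 10001-, 101001, 11000-, 111-11
Petrick residual → 01-100
Min cover (7 terms): a'b'c'd'e'f + a'bde'f' + a'bcef' + ab'c'd'e + ab'cd'e'f + abc'd'e' + abcef

7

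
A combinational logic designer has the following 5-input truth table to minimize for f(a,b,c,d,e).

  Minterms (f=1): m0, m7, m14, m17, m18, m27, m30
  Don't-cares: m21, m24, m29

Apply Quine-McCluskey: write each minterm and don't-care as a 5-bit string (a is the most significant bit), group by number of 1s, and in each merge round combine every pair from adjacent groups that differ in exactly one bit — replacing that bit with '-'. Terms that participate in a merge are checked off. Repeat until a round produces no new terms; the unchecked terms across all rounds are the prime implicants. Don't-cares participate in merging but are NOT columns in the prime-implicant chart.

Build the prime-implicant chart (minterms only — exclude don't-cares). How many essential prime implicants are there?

[col 0] 00000, 00111, 01110*, 10001*, 10010, 10101*, 11000, 11011, 11101*, 11110*
[col 1] -1110, 1-101, 10-01
Prime implicants: -1110, 00000, 00111, 1-101, 10-01, 10010, 11000, 11011
PI chart (minterm → PIs covering it):
  0 | 00000  (sole → essential)
  7 | 00111  (sole → essential)
  14 | -1110  (sole → essential)
  17 | 10-01  (sole → essential)
  18 | 10010  (sole → essential)
  27 | 11011  (sole → essential)
  30 | -1110  (sole → essential)
Essential prime implicants: -1110, 00000, 00111, 10-01, 10010, 11011

6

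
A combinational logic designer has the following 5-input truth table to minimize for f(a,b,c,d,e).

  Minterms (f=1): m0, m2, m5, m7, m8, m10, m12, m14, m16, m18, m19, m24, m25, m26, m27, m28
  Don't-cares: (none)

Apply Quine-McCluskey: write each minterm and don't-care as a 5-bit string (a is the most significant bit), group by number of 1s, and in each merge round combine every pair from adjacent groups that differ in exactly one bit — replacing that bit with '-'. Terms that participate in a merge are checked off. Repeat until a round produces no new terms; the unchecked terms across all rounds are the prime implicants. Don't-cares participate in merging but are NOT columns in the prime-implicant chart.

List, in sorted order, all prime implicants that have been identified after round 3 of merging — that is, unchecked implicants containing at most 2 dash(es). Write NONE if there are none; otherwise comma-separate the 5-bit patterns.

Round 0: 00000✓ 00010✓ 00101✓ 00111✓ 01000✓ 01010✓ 01100✓ 01110✓ 10000✓ 10010✓ 10011✓ 11000✓ 11001✓ 11010✓ 11011✓ 11100✓
Round 1: -0000✓ -0010✓ -1000✓ -1010✓ -1100✓ 0-000✓ 0-010✓ 000-0✓ 001-1 01-00✓ 01-10✓ 010-0✓ 011-0✓ 1-000✓ 1-010✓ 1-011✓ 100-0✓ 1001-✓ 11-00✓ 110-0✓ 110-1✓ 1100-✓ 1101-✓
Round 2: --000✓ --010✓ -00-0✓ -1-00 -10-0✓ 0-0-0✓ 01--0 1-0-0✓ 1-01- 110--
Round 3: --0-0
PIs = {--0-0, -1-00, 001-1, 01--0, 1-01-, 110--}

-1-00, 001-1, 01--0, 1-01-, 110--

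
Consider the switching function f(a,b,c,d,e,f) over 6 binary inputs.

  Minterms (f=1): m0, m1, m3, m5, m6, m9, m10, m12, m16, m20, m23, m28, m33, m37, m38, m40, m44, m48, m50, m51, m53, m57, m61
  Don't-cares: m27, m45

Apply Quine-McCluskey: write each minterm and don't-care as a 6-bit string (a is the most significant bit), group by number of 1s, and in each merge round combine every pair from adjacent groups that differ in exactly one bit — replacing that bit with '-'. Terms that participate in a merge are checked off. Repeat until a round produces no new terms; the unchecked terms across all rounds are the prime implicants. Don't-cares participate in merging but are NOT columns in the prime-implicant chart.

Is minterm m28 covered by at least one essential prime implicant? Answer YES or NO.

Round 0: 000000✓ 000001✓ 000011✓ 000101✓ 000110✓ 001001✓ 001010 001100✓ 010000✓ 010100✓ 010111 011011 011100✓ 100001✓ 100101✓ 100110✓ 101000✓ 101100✓ 101101✓ 110000✓ 110010✓ 110011✓ 110101✓ 111001✓ 111101✓
Round 1: -00001✓ -00101✓ -00110 -01100 -10000 0-0000 0-1100 00-001 000-01✓ 0000-1 00000- 01-100 010-00 1-0101✓ 1-1101✓ 10-101✓ 100-01✓ 101-00 10110- 11-101✓ 1100-0 11001- 111-01
Round 2: -00-01 1--101
PIs = {-00-01, -00110, -01100, -10000, 0-0000, 0-1100, 00-001, 0000-1, 00000-, 001010, 01-100, 010-00, 010111, 011011, 1--101, 101-00, 10110-, 1100-0, 11001-, 111-01}
Coverage chart:
  m0: 0-0000,00000-
  m1: -00-01,00-001,0000-1,00000-
  m3: 0000-1 ←essential
  m5: -00-01 ←essential
  m6: -00110 ←essential
  m9: 00-001 ←essential
  m10: 001010 ←essential
  m12: -01100,0-1100
  m16: -10000,0-0000,010-00
  m20: 01-100,010-00
  m23: 010111 ←essential
  m28: 0-1100,01-100
  m33: -00-01 ←essential
  m37: -00-01,1--101
  m38: -00110 ←essential
  m40: 101-00 ←essential
  m44: -01100,101-00,10110-
  m48: -10000,1100-0
  m50: 1100-0,11001-
  m51: 11001- ←essential
  m53: 1--101 ←essential
  m57: 111-01 ←essential
  m61: 1--101,111-01
Essential: -00-01, -00110, 00-001, 0000-1, 001010, 010111, 1--101, 101-00, 11001-, 111-01

NO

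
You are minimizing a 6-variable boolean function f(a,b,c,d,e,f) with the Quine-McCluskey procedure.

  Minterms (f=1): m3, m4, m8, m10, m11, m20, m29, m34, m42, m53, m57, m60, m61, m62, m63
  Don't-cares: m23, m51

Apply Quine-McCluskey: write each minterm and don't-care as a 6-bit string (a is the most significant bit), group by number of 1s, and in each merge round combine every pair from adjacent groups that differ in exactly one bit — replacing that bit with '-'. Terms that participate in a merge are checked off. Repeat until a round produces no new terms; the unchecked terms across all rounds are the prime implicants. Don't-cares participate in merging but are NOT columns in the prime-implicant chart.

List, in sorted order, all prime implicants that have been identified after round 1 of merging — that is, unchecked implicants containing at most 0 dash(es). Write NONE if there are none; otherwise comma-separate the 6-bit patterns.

Round 0: 000011✓ 000100✓ 001000✓ 001010✓ 001011✓ 010100✓ 010111 011101✓ 100010✓ 101010✓ 110011 110101✓ 111001✓ 111100✓ 111101✓ 111110✓ 111111✓
Round 1: -01010 -11101 0-0100 00-011 0010-0 00101- 10-010 11-101 111-01 1111-0✓ 1111-1✓ 11110-✓ 11111-✓
Round 2: 1111--
PIs = {-01010, -11101, 0-0100, 00-011, 0010-0, 00101-, 010111, 10-010, 11-101, 110011, 111-01, 1111--}

010111, 110011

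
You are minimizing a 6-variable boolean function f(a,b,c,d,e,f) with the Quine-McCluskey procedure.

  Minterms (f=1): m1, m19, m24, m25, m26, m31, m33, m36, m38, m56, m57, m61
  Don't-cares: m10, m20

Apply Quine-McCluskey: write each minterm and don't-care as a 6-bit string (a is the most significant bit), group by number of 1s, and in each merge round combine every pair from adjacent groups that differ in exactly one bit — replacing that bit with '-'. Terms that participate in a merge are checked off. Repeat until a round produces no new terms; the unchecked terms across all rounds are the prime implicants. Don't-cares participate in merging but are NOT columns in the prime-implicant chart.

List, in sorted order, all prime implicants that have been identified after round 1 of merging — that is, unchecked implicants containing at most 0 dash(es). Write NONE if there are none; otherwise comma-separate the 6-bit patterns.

Round 0: 000001✓ 001010✓ 010011 010100 011000✓ 011001✓ 011010✓ 011111 100001✓ 100100✓ 100110✓ 111000✓ 111001✓ 111101✓
Round 1: -00001 -11000✓ -11001✓ 0-1010 0110-0 01100-✓ 1001-0 111-01 11100-✓
Round 2: -1100-
PIs = {-00001, -1100-, 0-1010, 010011, 010100, 0110-0, 011111, 1001-0, 111-01}

010011, 010100, 011111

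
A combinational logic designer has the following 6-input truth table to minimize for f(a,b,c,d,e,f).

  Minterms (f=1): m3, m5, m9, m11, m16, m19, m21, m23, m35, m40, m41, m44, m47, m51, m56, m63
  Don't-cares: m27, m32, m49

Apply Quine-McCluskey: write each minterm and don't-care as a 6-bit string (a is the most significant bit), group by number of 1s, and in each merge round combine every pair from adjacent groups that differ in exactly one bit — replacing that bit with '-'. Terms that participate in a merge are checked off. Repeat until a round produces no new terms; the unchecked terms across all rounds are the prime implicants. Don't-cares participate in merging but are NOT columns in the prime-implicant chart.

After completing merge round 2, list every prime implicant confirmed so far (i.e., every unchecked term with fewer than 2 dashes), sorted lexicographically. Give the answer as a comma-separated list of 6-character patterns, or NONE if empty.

-01001, 0-0101, 0010-1, 010-11, 010000, 0101-1, 1-1000, 1-1111, 10-000, 101-00, 10100-, 1100-1

[col 0] 000011*, 000101*, 001001*, 001011*, 010000, 010011*, 010101*, 010111*, 011011*, 100000*, 100011*, 101000*, 101001*, 101100*, 101111*, 110001*, 110011*, 111000*, 111111*
[col 1] -00011*, -01001, -10011*, 0-0011*, 0-0101, 0-1011*, 00-011*, 0010-1, 01-011*, 010-11, 0101-1, 1-0011*, 1-1000, 1-1111, 10-000, 101-00, 10100-, 1100-1
[col 2] --0011, 0--011
Prime implicants: --0011, -01001, 0--011, 0-0101, 0010-1, 010-11, 010000, 0101-1, 1-1000, 1-1111, 10-000, 101-00, 10100-, 1100-1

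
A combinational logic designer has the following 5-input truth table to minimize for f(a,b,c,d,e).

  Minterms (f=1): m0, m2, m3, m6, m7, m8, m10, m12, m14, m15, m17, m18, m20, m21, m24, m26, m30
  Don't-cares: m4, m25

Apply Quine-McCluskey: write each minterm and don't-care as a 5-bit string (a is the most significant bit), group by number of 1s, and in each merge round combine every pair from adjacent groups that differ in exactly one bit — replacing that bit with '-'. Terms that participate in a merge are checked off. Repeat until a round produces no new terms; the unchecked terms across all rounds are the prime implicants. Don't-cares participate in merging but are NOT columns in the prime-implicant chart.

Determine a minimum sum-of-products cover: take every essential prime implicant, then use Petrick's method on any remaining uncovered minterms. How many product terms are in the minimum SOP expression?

Round 0: 00000✓ 00010✓ 00011✓ 00100✓ 00110✓ 00111✓ 01000✓ 01010✓ 01100✓ 01110✓ 01111✓ 10001✓ 10010✓ 10100✓ 10101✓ 11000✓ 11001✓ 11010✓ 11110✓
Round 1: -0010✓ -0100 -1000✓ -1010✓ -1110✓ 0-000✓ 0-010✓ 0-100✓ 0-110✓ 0-111✓ 00-00✓ 00-10✓ 00-11✓ 000-0✓ 0001-✓ 001-0✓ 0011-✓ 01-00✓ 01-10✓ 010-0✓ 011-0✓ 0111-✓ 1-001 1-010✓ 10-01 1010- 11-10✓ 110-0✓ 1100-
Round 2: --010 -1-10 -10-0 0--00✓ 0--10✓ 0-0-0✓ 0-1-0✓ 0-11- 00--0✓ 00-1- 01--0✓
Round 3: 0---0
PIs = {--010, -0100, -1-10, -10-0, 0---0, 0-11-, 00-1-, 1-001, 10-01, 1010-, 1100-}
Coverage chart:
  m0: 0---0 ←essential
  m2: --010,0---0,00-1-
  m3: 00-1- ←essential
  m6: 0---0,0-11-,00-1-
  m7: 0-11-,00-1-
  m8: -10-0,0---0
  m10: --010,-1-10,-10-0,0---0
  m12: 0---0 ←essential
  m14: -1-10,0---0,0-11-
  m15: 0-11- ←essential
  m17: 1-001,10-01
  m18: --010 ←essential
  m20: -0100,1010-
  m21: 10-01,1010-
  m24: -10-0,1100-
  m26: --010,-1-10,-10-0
  m30: -1-10 ←essential
Essential: --010, -1-10, 0---0, 0-11-, 00-1-
Petrick residual → -0100, -10-0, 10-01
Min cover (8 terms): c'de' + b'cd'e' + bde' + bc'e' + a'e' + a'cd + a'b'd + ab'd'e

8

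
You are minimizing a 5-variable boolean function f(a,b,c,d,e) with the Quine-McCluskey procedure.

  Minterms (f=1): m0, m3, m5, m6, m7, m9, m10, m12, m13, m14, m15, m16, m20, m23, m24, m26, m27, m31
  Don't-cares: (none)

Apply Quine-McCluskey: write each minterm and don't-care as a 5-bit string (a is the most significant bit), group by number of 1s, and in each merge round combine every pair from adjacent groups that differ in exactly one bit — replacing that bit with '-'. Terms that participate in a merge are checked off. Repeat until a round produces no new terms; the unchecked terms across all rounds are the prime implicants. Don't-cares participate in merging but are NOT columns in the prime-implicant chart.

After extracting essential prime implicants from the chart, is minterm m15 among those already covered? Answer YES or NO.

Round 0: 00000✓ 00011✓ 00101✓ 00110✓ 00111✓ 01001✓ 01010✓ 01100✓ 01101✓ 01110✓ 01111✓ 10000✓ 10100✓ 10111✓ 11000✓ 11010✓ 11011✓ 11111✓
Round 1: -0000 -0111✓ -1010 -1111✓ 0-101✓ 0-110✓ 0-111✓ 00-11 001-1✓ 0011-✓ 01-01 01-10 011-0✓ 011-1✓ 0110-✓ 0111-✓ 1-000 1-111✓ 10-00 11-11 110-0 1101-
Round 2: --111 0-1-1 0-11- 011--
PIs = {--111, -0000, -1010, 0-1-1, 0-11-, 00-11, 01-01, 01-10, 011--, 1-000, 10-00, 11-11, 110-0, 1101-}
Coverage chart:
  m0: -0000 ←essential
  m3: 00-11 ←essential
  m5: 0-1-1 ←essential
  m6: 0-11- ←essential
  m7: --111,0-1-1,0-11-,00-11
  m9: 01-01 ←essential
  m10: -1010,01-10
  m12: 011-- ←essential
  m13: 0-1-1,01-01,011--
  m14: 0-11-,01-10,011--
  m15: --111,0-1-1,0-11-,011--
  m16: -0000,1-000,10-00
  m20: 10-00 ←essential
  m23: --111 ←essential
  m24: 1-000,110-0
  m26: -1010,110-0,1101-
  m27: 11-11,1101-
  m31: --111,11-11
Essential: --111, -0000, 0-1-1, 0-11-, 00-11, 01-01, 011--, 10-00

YES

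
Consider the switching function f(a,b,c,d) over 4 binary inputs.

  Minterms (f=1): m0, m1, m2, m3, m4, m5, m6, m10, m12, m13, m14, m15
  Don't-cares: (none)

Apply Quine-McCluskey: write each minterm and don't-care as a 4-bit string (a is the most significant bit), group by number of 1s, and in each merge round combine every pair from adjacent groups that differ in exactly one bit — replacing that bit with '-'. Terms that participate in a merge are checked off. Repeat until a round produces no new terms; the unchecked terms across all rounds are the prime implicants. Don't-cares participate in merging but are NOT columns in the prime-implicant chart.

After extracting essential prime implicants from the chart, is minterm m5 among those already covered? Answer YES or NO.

size-2^0 implicants → 0000(✓)  0001(✓)  0010(✓)  0011(✓)  0100(✓)  0101(✓)  0110(✓)  1010(✓)  1100(✓)  1101(✓)  1110(✓)  1111(✓)
size-2^1 implicants → -010(✓)  -100(✓)  -101(✓)  -110(✓)  0-00(✓)  0-01(✓)  0-10(✓)  00-0(✓)  00-1(✓)  000-(✓)  001-(✓)  01-0(✓)  010-(✓)  1-10(✓)  11-0(✓)  11-1(✓)  110-(✓)  111-(✓)
size-2^2 implicants → --10  -1-0  -10-  0--0  0-0-  00--  11--
Unchecked terms (primes): --10, -1-0, -10-, 0--0, 0-0-, 00--, 11--
Minterm coverage:
  m0 ⊆ 0--0,0-0-,00--
  m1 ⊆ 0-0-,00--
  m2 ⊆ --10,0--0,00--
  m3 ⊆ 00-- [E]
  m4 ⊆ -1-0,-10-,0--0,0-0-
  m5 ⊆ -10-,0-0-
  m6 ⊆ --10,-1-0,0--0
  m10 ⊆ --10 [E]
  m12 ⊆ -1-0,-10-,11--
  m13 ⊆ -10-,11--
  m14 ⊆ --10,-1-0,11--
  m15 ⊆ 11-- [E]
E = {--10, 00--, 11--}

NO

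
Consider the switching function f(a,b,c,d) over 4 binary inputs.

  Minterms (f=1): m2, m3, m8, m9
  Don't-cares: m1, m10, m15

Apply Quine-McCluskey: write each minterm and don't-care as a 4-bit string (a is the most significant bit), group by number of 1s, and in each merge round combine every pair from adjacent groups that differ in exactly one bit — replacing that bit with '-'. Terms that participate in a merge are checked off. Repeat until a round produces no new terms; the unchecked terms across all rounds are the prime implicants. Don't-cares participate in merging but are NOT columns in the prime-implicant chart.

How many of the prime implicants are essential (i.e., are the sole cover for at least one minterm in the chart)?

0

[col 0] 0001*, 0010*, 0011*, 1000*, 1001*, 1010*, 1111
[col 1] -001, -010, 00-1, 001-, 10-0, 100-
Prime implicants: -001, -010, 00-1, 001-, 10-0, 100-, 1111
PI chart (minterm → PIs covering it):
  2 | -010,001-
  3 | 00-1,001-
  8 | 10-0,100-
  9 | -001,100-
(no essential prime implicants)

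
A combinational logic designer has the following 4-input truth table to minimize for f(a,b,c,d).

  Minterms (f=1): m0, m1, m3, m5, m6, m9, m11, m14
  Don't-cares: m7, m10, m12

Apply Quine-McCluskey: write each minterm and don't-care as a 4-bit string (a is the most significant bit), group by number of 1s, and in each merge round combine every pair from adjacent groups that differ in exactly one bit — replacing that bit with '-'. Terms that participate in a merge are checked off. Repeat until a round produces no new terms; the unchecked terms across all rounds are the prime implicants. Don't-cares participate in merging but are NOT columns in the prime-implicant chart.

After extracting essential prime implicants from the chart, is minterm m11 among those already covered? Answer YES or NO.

size-2^0 implicants → 0000(✓)  0001(✓)  0011(✓)  0101(✓)  0110(✓)  0111(✓)  1001(✓)  1010(✓)  1011(✓)  1100(✓)  1110(✓)
size-2^1 implicants → -001(✓)  -011(✓)  -110  0-01(✓)  0-11(✓)  00-1(✓)  000-  01-1(✓)  011-  1-10  10-1(✓)  101-  11-0
size-2^2 implicants → -0-1  0--1
Unchecked terms (primes): -0-1, -110, 0--1, 000-, 011-, 1-10, 101-, 11-0
Minterm coverage:
  m0 ⊆ 000- [E]
  m1 ⊆ -0-1,0--1,000-
  m3 ⊆ -0-1,0--1
  m5 ⊆ 0--1 [E]
  m6 ⊆ -110,011-
  m9 ⊆ -0-1 [E]
  m11 ⊆ -0-1,101-
  m14 ⊆ -110,1-10,11-0
E = {-0-1, 0--1, 000-}

YES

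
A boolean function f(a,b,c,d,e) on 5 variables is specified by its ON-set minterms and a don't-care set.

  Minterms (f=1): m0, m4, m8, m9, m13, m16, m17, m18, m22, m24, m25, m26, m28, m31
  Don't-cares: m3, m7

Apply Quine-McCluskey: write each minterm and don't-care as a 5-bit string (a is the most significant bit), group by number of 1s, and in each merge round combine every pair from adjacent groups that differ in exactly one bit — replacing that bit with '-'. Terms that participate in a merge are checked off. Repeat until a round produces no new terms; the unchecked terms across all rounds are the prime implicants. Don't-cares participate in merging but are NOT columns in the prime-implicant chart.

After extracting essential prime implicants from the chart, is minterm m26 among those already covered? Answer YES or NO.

YES

size-2^0 implicants → 00000(✓)  00011(✓)  00100(✓)  00111(✓)  01000(✓)  01001(✓)  01101(✓)  10000(✓)  10001(✓)  10010(✓)  10110(✓)  11000(✓)  11001(✓)  11010(✓)  11100(✓)  11111
size-2^1 implicants → -0000(✓)  -1000(✓)  -1001(✓)  0-000(✓)  00-00  00-11  01-01  0100-(✓)  1-000(✓)  1-001(✓)  1-010(✓)  10-10  100-0(✓)  1000-(✓)  11-00  110-0(✓)  1100-(✓)
size-2^2 implicants → --000  -100-  1-0-0  1-00-
Unchecked terms (primes): --000, -100-, 00-00, 00-11, 01-01, 1-0-0, 1-00-, 10-10, 11-00, 11111
Minterm coverage:
  m0 ⊆ --000,00-00
  m4 ⊆ 00-00 [E]
  m8 ⊆ --000,-100-
  m9 ⊆ -100-,01-01
  m13 ⊆ 01-01 [E]
  m16 ⊆ --000,1-0-0,1-00-
  m17 ⊆ 1-00- [E]
  m18 ⊆ 1-0-0,10-10
  m22 ⊆ 10-10 [E]
  m24 ⊆ --000,-100-,1-0-0,1-00-,11-00
  m25 ⊆ -100-,1-00-
  m26 ⊆ 1-0-0 [E]
  m28 ⊆ 11-00 [E]
  m31 ⊆ 11111 [E]
E = {00-00, 01-01, 1-0-0, 1-00-, 10-10, 11-00, 11111}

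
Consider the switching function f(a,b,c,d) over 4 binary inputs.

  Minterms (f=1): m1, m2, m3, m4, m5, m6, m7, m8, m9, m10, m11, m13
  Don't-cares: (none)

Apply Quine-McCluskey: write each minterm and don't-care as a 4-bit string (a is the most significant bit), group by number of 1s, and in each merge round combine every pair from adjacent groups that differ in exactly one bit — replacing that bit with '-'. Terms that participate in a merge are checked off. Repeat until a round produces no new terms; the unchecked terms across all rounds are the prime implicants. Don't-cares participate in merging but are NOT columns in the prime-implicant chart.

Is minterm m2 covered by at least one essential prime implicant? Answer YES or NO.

NO

[col 0] 0001*, 0010*, 0011*, 0100*, 0101*, 0110*, 0111*, 1000*, 1001*, 1010*, 1011*, 1101*
[col 1] -001*, -010*, -011*, -101*, 0-01*, 0-10*, 0-11*, 00-1*, 001-*, 01-0*, 01-1*, 010-*, 011-*, 1-01*, 10-0*, 10-1*, 100-*, 101-*
[col 2] --01, -0-1, -01-, 0--1, 0-1-, 01--, 10--
Prime implicants: --01, -0-1, -01-, 0--1, 0-1-, 01--, 10--
PI chart (minterm → PIs covering it):
  1 | --01,-0-1,0--1
  2 | -01-,0-1-
  3 | -0-1,-01-,0--1,0-1-
  4 | 01--  (sole → essential)
  5 | --01,0--1,01--
  6 | 0-1-,01--
  7 | 0--1,0-1-,01--
  8 | 10--  (sole → essential)
  9 | --01,-0-1,10--
  10 | -01-,10--
  11 | -0-1,-01-,10--
  13 | --01  (sole → essential)
Essential prime implicants: --01, 01--, 10--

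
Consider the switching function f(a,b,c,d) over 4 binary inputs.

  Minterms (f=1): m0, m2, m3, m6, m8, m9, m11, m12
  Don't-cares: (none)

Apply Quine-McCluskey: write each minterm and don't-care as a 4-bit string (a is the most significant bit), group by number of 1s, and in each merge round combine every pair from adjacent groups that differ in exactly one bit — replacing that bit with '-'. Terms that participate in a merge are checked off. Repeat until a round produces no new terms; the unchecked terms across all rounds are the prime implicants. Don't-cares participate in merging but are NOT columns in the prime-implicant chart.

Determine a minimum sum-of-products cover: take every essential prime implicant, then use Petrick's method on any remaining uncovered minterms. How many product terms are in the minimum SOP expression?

5

[col 0] 0000*, 0010*, 0011*, 0110*, 1000*, 1001*, 1011*, 1100*
[col 1] -000, -011, 0-10, 00-0, 001-, 1-00, 10-1, 100-
Prime implicants: -000, -011, 0-10, 00-0, 001-, 1-00, 10-1, 100-
PI chart (minterm → PIs covering it):
  0 | -000,00-0
  2 | 0-10,00-0,001-
  3 | -011,001-
  6 | 0-10  (sole → essential)
  8 | -000,1-00,100-
  9 | 10-1,100-
  11 | -011,10-1
  12 | 1-00  (sole → essential)
Essential prime implicants: 0-10, 1-00
Petrick residual → -000, -011, 10-1
Minimum SOP uses 5 PIs: b'c'd' + b'cd + a'cd' + ac'd' + ab'd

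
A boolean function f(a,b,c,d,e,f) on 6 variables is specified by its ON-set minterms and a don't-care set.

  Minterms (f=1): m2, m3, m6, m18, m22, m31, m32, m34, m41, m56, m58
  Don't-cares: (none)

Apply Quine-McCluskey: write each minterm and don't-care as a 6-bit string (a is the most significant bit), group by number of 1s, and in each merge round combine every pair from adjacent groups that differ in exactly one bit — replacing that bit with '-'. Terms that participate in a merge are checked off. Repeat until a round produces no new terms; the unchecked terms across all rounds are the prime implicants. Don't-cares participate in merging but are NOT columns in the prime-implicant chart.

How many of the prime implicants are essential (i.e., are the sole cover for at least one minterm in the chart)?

[col 0] 000010*, 000011*, 000110*, 010010*, 010110*, 011111, 100000*, 100010*, 101001, 111000*, 111010*
[col 1] -00010, 0-0010*, 0-0110*, 000-10*, 00001-, 010-10*, 1000-0, 1110-0
[col 2] 0-0-10
Prime implicants: -00010, 0-0-10, 00001-, 011111, 1000-0, 101001, 1110-0
PI chart (minterm → PIs covering it):
  2 | -00010,0-0-10,00001-
  3 | 00001-  (sole → essential)
  6 | 0-0-10  (sole → essential)
  18 | 0-0-10  (sole → essential)
  22 | 0-0-10  (sole → essential)
  31 | 011111  (sole → essential)
  32 | 1000-0  (sole → essential)
  34 | -00010,1000-0
  41 | 101001  (sole → essential)
  56 | 1110-0  (sole → essential)
  58 | 1110-0  (sole → essential)
Essential prime implicants: 0-0-10, 00001-, 011111, 1000-0, 101001, 1110-0

6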